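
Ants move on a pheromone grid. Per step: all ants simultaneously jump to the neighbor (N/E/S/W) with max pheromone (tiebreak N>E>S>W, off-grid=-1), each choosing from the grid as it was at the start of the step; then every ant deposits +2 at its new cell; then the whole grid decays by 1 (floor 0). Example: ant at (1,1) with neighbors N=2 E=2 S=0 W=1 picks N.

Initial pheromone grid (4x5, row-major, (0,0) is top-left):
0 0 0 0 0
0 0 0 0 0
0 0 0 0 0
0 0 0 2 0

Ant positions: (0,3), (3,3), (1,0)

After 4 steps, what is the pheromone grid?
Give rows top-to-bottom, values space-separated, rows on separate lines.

After step 1: ants at (0,4),(2,3),(0,0)
  1 0 0 0 1
  0 0 0 0 0
  0 0 0 1 0
  0 0 0 1 0
After step 2: ants at (1,4),(3,3),(0,1)
  0 1 0 0 0
  0 0 0 0 1
  0 0 0 0 0
  0 0 0 2 0
After step 3: ants at (0,4),(2,3),(0,2)
  0 0 1 0 1
  0 0 0 0 0
  0 0 0 1 0
  0 0 0 1 0
After step 4: ants at (1,4),(3,3),(0,3)
  0 0 0 1 0
  0 0 0 0 1
  0 0 0 0 0
  0 0 0 2 0

0 0 0 1 0
0 0 0 0 1
0 0 0 0 0
0 0 0 2 0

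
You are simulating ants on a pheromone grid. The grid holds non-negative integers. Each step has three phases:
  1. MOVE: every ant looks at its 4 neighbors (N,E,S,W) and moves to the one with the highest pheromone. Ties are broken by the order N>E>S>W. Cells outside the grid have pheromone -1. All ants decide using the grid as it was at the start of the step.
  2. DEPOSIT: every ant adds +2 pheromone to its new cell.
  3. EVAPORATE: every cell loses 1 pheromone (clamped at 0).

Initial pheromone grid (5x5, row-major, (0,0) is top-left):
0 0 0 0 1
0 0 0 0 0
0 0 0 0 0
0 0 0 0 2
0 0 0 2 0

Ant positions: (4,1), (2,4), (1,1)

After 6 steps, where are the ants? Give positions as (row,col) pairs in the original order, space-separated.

Step 1: ant0:(4,1)->N->(3,1) | ant1:(2,4)->S->(3,4) | ant2:(1,1)->N->(0,1)
  grid max=3 at (3,4)
Step 2: ant0:(3,1)->N->(2,1) | ant1:(3,4)->N->(2,4) | ant2:(0,1)->E->(0,2)
  grid max=2 at (3,4)
Step 3: ant0:(2,1)->N->(1,1) | ant1:(2,4)->S->(3,4) | ant2:(0,2)->E->(0,3)
  grid max=3 at (3,4)
Step 4: ant0:(1,1)->N->(0,1) | ant1:(3,4)->N->(2,4) | ant2:(0,3)->E->(0,4)
  grid max=2 at (3,4)
Step 5: ant0:(0,1)->E->(0,2) | ant1:(2,4)->S->(3,4) | ant2:(0,4)->S->(1,4)
  grid max=3 at (3,4)
Step 6: ant0:(0,2)->E->(0,3) | ant1:(3,4)->N->(2,4) | ant2:(1,4)->N->(0,4)
  grid max=2 at (3,4)

(0,3) (2,4) (0,4)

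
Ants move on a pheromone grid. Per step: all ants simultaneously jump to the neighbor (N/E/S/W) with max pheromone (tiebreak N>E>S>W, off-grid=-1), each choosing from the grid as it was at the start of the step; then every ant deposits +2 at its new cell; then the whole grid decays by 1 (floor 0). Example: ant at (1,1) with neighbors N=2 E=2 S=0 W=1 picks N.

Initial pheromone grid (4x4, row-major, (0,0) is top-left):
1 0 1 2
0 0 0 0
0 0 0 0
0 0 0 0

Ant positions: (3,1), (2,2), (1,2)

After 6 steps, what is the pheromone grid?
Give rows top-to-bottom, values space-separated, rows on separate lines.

After step 1: ants at (2,1),(1,2),(0,2)
  0 0 2 1
  0 0 1 0
  0 1 0 0
  0 0 0 0
After step 2: ants at (1,1),(0,2),(0,3)
  0 0 3 2
  0 1 0 0
  0 0 0 0
  0 0 0 0
After step 3: ants at (0,1),(0,3),(0,2)
  0 1 4 3
  0 0 0 0
  0 0 0 0
  0 0 0 0
After step 4: ants at (0,2),(0,2),(0,3)
  0 0 7 4
  0 0 0 0
  0 0 0 0
  0 0 0 0
After step 5: ants at (0,3),(0,3),(0,2)
  0 0 8 7
  0 0 0 0
  0 0 0 0
  0 0 0 0
After step 6: ants at (0,2),(0,2),(0,3)
  0 0 11 8
  0 0 0 0
  0 0 0 0
  0 0 0 0

0 0 11 8
0 0 0 0
0 0 0 0
0 0 0 0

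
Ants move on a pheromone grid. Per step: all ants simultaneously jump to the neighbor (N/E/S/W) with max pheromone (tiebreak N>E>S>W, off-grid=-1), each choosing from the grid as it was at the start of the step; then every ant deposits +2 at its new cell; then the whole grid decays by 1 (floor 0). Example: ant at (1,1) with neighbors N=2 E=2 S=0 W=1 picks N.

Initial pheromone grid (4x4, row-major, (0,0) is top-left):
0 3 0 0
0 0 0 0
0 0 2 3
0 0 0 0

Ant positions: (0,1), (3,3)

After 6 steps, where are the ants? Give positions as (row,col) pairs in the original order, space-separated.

Step 1: ant0:(0,1)->E->(0,2) | ant1:(3,3)->N->(2,3)
  grid max=4 at (2,3)
Step 2: ant0:(0,2)->W->(0,1) | ant1:(2,3)->W->(2,2)
  grid max=3 at (0,1)
Step 3: ant0:(0,1)->E->(0,2) | ant1:(2,2)->E->(2,3)
  grid max=4 at (2,3)
Step 4: ant0:(0,2)->W->(0,1) | ant1:(2,3)->W->(2,2)
  grid max=3 at (0,1)
Step 5: ant0:(0,1)->E->(0,2) | ant1:(2,2)->E->(2,3)
  grid max=4 at (2,3)
Step 6: ant0:(0,2)->W->(0,1) | ant1:(2,3)->W->(2,2)
  grid max=3 at (0,1)

(0,1) (2,2)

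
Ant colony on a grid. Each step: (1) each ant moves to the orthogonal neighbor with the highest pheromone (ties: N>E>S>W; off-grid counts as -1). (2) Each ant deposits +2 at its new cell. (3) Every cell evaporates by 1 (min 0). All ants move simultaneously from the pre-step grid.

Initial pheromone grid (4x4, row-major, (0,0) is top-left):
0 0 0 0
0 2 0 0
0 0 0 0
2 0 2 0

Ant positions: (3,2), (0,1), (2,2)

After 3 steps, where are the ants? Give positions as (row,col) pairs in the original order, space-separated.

Step 1: ant0:(3,2)->N->(2,2) | ant1:(0,1)->S->(1,1) | ant2:(2,2)->S->(3,2)
  grid max=3 at (1,1)
Step 2: ant0:(2,2)->S->(3,2) | ant1:(1,1)->N->(0,1) | ant2:(3,2)->N->(2,2)
  grid max=4 at (3,2)
Step 3: ant0:(3,2)->N->(2,2) | ant1:(0,1)->S->(1,1) | ant2:(2,2)->S->(3,2)
  grid max=5 at (3,2)

(2,2) (1,1) (3,2)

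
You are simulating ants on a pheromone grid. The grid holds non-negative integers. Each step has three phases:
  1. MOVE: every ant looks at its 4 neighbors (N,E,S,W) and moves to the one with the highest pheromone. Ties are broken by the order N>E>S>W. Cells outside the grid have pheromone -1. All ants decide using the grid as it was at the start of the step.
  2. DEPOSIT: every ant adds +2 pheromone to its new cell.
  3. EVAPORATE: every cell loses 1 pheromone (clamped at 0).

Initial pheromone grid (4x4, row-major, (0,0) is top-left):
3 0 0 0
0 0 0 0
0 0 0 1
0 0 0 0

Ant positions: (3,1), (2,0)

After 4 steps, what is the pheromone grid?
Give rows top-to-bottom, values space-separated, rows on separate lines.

After step 1: ants at (2,1),(1,0)
  2 0 0 0
  1 0 0 0
  0 1 0 0
  0 0 0 0
After step 2: ants at (1,1),(0,0)
  3 0 0 0
  0 1 0 0
  0 0 0 0
  0 0 0 0
After step 3: ants at (0,1),(0,1)
  2 3 0 0
  0 0 0 0
  0 0 0 0
  0 0 0 0
After step 4: ants at (0,0),(0,0)
  5 2 0 0
  0 0 0 0
  0 0 0 0
  0 0 0 0

5 2 0 0
0 0 0 0
0 0 0 0
0 0 0 0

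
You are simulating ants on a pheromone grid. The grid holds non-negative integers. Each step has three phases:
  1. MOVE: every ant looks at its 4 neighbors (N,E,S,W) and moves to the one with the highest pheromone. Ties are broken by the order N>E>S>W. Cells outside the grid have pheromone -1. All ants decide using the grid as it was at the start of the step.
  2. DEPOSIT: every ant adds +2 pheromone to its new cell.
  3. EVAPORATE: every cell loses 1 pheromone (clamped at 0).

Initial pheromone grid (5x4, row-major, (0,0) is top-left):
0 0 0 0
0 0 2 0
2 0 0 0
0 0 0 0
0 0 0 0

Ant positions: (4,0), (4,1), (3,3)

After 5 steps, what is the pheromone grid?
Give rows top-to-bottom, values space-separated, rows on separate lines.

After step 1: ants at (3,0),(3,1),(2,3)
  0 0 0 0
  0 0 1 0
  1 0 0 1
  1 1 0 0
  0 0 0 0
After step 2: ants at (2,0),(3,0),(1,3)
  0 0 0 0
  0 0 0 1
  2 0 0 0
  2 0 0 0
  0 0 0 0
After step 3: ants at (3,0),(2,0),(0,3)
  0 0 0 1
  0 0 0 0
  3 0 0 0
  3 0 0 0
  0 0 0 0
After step 4: ants at (2,0),(3,0),(1,3)
  0 0 0 0
  0 0 0 1
  4 0 0 0
  4 0 0 0
  0 0 0 0
After step 5: ants at (3,0),(2,0),(0,3)
  0 0 0 1
  0 0 0 0
  5 0 0 0
  5 0 0 0
  0 0 0 0

0 0 0 1
0 0 0 0
5 0 0 0
5 0 0 0
0 0 0 0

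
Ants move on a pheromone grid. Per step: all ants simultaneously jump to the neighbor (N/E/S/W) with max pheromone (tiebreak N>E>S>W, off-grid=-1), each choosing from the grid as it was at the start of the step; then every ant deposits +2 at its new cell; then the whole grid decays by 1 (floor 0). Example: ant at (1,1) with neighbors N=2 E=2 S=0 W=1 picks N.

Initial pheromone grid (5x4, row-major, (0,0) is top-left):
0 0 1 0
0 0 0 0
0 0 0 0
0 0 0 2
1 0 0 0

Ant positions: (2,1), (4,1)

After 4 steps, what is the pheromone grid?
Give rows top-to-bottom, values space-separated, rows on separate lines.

After step 1: ants at (1,1),(4,0)
  0 0 0 0
  0 1 0 0
  0 0 0 0
  0 0 0 1
  2 0 0 0
After step 2: ants at (0,1),(3,0)
  0 1 0 0
  0 0 0 0
  0 0 0 0
  1 0 0 0
  1 0 0 0
After step 3: ants at (0,2),(4,0)
  0 0 1 0
  0 0 0 0
  0 0 0 0
  0 0 0 0
  2 0 0 0
After step 4: ants at (0,3),(3,0)
  0 0 0 1
  0 0 0 0
  0 0 0 0
  1 0 0 0
  1 0 0 0

0 0 0 1
0 0 0 0
0 0 0 0
1 0 0 0
1 0 0 0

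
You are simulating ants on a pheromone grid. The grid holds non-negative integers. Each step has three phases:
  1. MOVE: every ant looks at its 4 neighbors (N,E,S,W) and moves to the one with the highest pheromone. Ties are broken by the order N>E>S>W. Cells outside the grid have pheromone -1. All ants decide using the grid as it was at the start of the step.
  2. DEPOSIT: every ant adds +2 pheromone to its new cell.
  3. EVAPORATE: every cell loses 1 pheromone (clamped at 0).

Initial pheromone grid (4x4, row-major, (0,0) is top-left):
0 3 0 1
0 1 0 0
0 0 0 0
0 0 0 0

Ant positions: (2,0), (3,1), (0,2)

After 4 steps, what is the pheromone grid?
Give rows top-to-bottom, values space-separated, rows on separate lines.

After step 1: ants at (1,0),(2,1),(0,1)
  0 4 0 0
  1 0 0 0
  0 1 0 0
  0 0 0 0
After step 2: ants at (0,0),(1,1),(0,2)
  1 3 1 0
  0 1 0 0
  0 0 0 0
  0 0 0 0
After step 3: ants at (0,1),(0,1),(0,1)
  0 8 0 0
  0 0 0 0
  0 0 0 0
  0 0 0 0
After step 4: ants at (0,2),(0,2),(0,2)
  0 7 5 0
  0 0 0 0
  0 0 0 0
  0 0 0 0

0 7 5 0
0 0 0 0
0 0 0 0
0 0 0 0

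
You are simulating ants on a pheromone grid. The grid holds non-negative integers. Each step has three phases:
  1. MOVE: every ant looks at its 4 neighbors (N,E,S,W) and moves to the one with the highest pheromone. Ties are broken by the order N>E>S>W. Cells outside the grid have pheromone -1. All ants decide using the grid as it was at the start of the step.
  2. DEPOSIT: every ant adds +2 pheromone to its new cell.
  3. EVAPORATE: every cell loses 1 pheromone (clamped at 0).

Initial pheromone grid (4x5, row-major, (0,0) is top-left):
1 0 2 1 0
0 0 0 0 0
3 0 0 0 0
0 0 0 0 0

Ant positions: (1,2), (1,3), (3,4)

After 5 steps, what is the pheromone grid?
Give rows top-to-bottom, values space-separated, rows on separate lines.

After step 1: ants at (0,2),(0,3),(2,4)
  0 0 3 2 0
  0 0 0 0 0
  2 0 0 0 1
  0 0 0 0 0
After step 2: ants at (0,3),(0,2),(1,4)
  0 0 4 3 0
  0 0 0 0 1
  1 0 0 0 0
  0 0 0 0 0
After step 3: ants at (0,2),(0,3),(0,4)
  0 0 5 4 1
  0 0 0 0 0
  0 0 0 0 0
  0 0 0 0 0
After step 4: ants at (0,3),(0,2),(0,3)
  0 0 6 7 0
  0 0 0 0 0
  0 0 0 0 0
  0 0 0 0 0
After step 5: ants at (0,2),(0,3),(0,2)
  0 0 9 8 0
  0 0 0 0 0
  0 0 0 0 0
  0 0 0 0 0

0 0 9 8 0
0 0 0 0 0
0 0 0 0 0
0 0 0 0 0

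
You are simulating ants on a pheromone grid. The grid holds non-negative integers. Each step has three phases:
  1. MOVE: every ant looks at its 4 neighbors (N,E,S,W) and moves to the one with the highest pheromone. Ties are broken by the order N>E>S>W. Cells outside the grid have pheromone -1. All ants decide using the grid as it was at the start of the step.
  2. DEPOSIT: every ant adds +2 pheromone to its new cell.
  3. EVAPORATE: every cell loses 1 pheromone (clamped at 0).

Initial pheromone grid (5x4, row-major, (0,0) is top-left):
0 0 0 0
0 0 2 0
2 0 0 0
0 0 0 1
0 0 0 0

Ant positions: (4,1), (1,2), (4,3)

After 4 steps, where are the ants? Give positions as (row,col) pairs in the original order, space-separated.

Step 1: ant0:(4,1)->N->(3,1) | ant1:(1,2)->N->(0,2) | ant2:(4,3)->N->(3,3)
  grid max=2 at (3,3)
Step 2: ant0:(3,1)->N->(2,1) | ant1:(0,2)->S->(1,2) | ant2:(3,3)->N->(2,3)
  grid max=2 at (1,2)
Step 3: ant0:(2,1)->N->(1,1) | ant1:(1,2)->N->(0,2) | ant2:(2,3)->S->(3,3)
  grid max=2 at (3,3)
Step 4: ant0:(1,1)->E->(1,2) | ant1:(0,2)->S->(1,2) | ant2:(3,3)->N->(2,3)
  grid max=4 at (1,2)

(1,2) (1,2) (2,3)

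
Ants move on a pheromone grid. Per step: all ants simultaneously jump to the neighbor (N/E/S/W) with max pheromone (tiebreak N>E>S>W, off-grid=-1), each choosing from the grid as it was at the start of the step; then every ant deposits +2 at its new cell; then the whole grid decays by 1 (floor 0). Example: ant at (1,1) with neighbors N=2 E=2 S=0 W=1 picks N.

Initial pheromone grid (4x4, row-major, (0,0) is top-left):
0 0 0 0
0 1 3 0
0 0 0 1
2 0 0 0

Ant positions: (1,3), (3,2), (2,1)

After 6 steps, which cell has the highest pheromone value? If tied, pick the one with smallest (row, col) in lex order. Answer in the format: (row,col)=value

Step 1: ant0:(1,3)->W->(1,2) | ant1:(3,2)->N->(2,2) | ant2:(2,1)->N->(1,1)
  grid max=4 at (1,2)
Step 2: ant0:(1,2)->W->(1,1) | ant1:(2,2)->N->(1,2) | ant2:(1,1)->E->(1,2)
  grid max=7 at (1,2)
Step 3: ant0:(1,1)->E->(1,2) | ant1:(1,2)->W->(1,1) | ant2:(1,2)->W->(1,1)
  grid max=8 at (1,2)
Step 4: ant0:(1,2)->W->(1,1) | ant1:(1,1)->E->(1,2) | ant2:(1,1)->E->(1,2)
  grid max=11 at (1,2)
Step 5: ant0:(1,1)->E->(1,2) | ant1:(1,2)->W->(1,1) | ant2:(1,2)->W->(1,1)
  grid max=12 at (1,2)
Step 6: ant0:(1,2)->W->(1,1) | ant1:(1,1)->E->(1,2) | ant2:(1,1)->E->(1,2)
  grid max=15 at (1,2)
Final grid:
  0 0 0 0
  0 11 15 0
  0 0 0 0
  0 0 0 0
Max pheromone 15 at (1,2)

Answer: (1,2)=15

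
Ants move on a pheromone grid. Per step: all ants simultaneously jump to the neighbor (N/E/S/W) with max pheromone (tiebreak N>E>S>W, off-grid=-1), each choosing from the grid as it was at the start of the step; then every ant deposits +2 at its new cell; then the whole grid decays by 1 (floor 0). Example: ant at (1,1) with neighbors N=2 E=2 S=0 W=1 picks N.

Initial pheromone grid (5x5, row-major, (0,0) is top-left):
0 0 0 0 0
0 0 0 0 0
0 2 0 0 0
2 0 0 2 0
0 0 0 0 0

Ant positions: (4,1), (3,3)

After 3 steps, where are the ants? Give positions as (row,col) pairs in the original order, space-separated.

Step 1: ant0:(4,1)->N->(3,1) | ant1:(3,3)->N->(2,3)
  grid max=1 at (2,1)
Step 2: ant0:(3,1)->N->(2,1) | ant1:(2,3)->S->(3,3)
  grid max=2 at (2,1)
Step 3: ant0:(2,1)->N->(1,1) | ant1:(3,3)->N->(2,3)
  grid max=1 at (1,1)

(1,1) (2,3)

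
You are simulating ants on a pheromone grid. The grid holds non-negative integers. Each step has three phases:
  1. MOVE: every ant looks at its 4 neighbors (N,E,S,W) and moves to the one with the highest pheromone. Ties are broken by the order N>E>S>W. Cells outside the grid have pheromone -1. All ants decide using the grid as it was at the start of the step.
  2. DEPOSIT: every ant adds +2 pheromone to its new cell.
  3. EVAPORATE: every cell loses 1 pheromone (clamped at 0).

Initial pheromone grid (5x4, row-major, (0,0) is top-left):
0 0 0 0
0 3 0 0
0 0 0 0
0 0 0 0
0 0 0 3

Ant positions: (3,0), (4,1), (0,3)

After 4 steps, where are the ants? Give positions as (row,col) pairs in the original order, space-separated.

Step 1: ant0:(3,0)->N->(2,0) | ant1:(4,1)->N->(3,1) | ant2:(0,3)->S->(1,3)
  grid max=2 at (1,1)
Step 2: ant0:(2,0)->N->(1,0) | ant1:(3,1)->N->(2,1) | ant2:(1,3)->N->(0,3)
  grid max=1 at (0,3)
Step 3: ant0:(1,0)->E->(1,1) | ant1:(2,1)->N->(1,1) | ant2:(0,3)->S->(1,3)
  grid max=4 at (1,1)
Step 4: ant0:(1,1)->N->(0,1) | ant1:(1,1)->N->(0,1) | ant2:(1,3)->N->(0,3)
  grid max=3 at (0,1)

(0,1) (0,1) (0,3)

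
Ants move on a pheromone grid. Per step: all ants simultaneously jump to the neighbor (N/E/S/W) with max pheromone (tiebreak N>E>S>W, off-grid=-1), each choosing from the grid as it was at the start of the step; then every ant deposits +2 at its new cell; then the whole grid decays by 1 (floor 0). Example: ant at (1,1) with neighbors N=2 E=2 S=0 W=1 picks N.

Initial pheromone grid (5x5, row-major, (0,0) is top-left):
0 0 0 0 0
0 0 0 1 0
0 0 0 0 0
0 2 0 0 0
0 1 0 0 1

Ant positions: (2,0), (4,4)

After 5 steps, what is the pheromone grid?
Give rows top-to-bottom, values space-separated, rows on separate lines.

After step 1: ants at (1,0),(3,4)
  0 0 0 0 0
  1 0 0 0 0
  0 0 0 0 0
  0 1 0 0 1
  0 0 0 0 0
After step 2: ants at (0,0),(2,4)
  1 0 0 0 0
  0 0 0 0 0
  0 0 0 0 1
  0 0 0 0 0
  0 0 0 0 0
After step 3: ants at (0,1),(1,4)
  0 1 0 0 0
  0 0 0 0 1
  0 0 0 0 0
  0 0 0 0 0
  0 0 0 0 0
After step 4: ants at (0,2),(0,4)
  0 0 1 0 1
  0 0 0 0 0
  0 0 0 0 0
  0 0 0 0 0
  0 0 0 0 0
After step 5: ants at (0,3),(1,4)
  0 0 0 1 0
  0 0 0 0 1
  0 0 0 0 0
  0 0 0 0 0
  0 0 0 0 0

0 0 0 1 0
0 0 0 0 1
0 0 0 0 0
0 0 0 0 0
0 0 0 0 0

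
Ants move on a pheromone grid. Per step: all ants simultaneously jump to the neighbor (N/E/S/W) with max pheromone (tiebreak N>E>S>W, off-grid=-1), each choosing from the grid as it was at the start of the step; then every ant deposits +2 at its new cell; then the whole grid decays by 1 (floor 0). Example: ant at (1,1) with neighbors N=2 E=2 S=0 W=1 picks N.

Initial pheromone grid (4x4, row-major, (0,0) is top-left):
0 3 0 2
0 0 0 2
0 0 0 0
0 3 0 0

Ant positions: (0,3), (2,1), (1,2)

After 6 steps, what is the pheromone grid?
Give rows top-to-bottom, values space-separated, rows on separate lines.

After step 1: ants at (1,3),(3,1),(1,3)
  0 2 0 1
  0 0 0 5
  0 0 0 0
  0 4 0 0
After step 2: ants at (0,3),(2,1),(0,3)
  0 1 0 4
  0 0 0 4
  0 1 0 0
  0 3 0 0
After step 3: ants at (1,3),(3,1),(1,3)
  0 0 0 3
  0 0 0 7
  0 0 0 0
  0 4 0 0
After step 4: ants at (0,3),(2,1),(0,3)
  0 0 0 6
  0 0 0 6
  0 1 0 0
  0 3 0 0
After step 5: ants at (1,3),(3,1),(1,3)
  0 0 0 5
  0 0 0 9
  0 0 0 0
  0 4 0 0
After step 6: ants at (0,3),(2,1),(0,3)
  0 0 0 8
  0 0 0 8
  0 1 0 0
  0 3 0 0

0 0 0 8
0 0 0 8
0 1 0 0
0 3 0 0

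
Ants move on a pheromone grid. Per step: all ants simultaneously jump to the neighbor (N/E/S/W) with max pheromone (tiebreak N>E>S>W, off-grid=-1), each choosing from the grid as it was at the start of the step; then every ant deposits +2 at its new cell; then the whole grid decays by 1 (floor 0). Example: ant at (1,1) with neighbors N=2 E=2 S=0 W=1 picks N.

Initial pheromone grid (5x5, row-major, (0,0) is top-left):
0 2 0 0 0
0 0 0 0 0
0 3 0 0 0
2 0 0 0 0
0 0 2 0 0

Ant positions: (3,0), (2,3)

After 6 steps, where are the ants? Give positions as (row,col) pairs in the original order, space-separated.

Step 1: ant0:(3,0)->N->(2,0) | ant1:(2,3)->N->(1,3)
  grid max=2 at (2,1)
Step 2: ant0:(2,0)->E->(2,1) | ant1:(1,3)->N->(0,3)
  grid max=3 at (2,1)
Step 3: ant0:(2,1)->N->(1,1) | ant1:(0,3)->E->(0,4)
  grid max=2 at (2,1)
Step 4: ant0:(1,1)->S->(2,1) | ant1:(0,4)->S->(1,4)
  grid max=3 at (2,1)
Step 5: ant0:(2,1)->N->(1,1) | ant1:(1,4)->N->(0,4)
  grid max=2 at (2,1)
Step 6: ant0:(1,1)->S->(2,1) | ant1:(0,4)->S->(1,4)
  grid max=3 at (2,1)

(2,1) (1,4)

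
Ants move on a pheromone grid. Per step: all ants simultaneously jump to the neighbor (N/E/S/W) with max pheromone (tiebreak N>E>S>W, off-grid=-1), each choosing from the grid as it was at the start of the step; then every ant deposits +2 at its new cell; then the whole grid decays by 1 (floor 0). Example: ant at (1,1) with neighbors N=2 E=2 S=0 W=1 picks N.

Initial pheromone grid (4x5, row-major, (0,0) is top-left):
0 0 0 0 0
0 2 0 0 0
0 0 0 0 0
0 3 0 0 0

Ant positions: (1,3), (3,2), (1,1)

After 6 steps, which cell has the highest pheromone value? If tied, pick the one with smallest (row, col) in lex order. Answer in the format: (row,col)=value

Answer: (3,1)=7

Derivation:
Step 1: ant0:(1,3)->N->(0,3) | ant1:(3,2)->W->(3,1) | ant2:(1,1)->N->(0,1)
  grid max=4 at (3,1)
Step 2: ant0:(0,3)->E->(0,4) | ant1:(3,1)->N->(2,1) | ant2:(0,1)->S->(1,1)
  grid max=3 at (3,1)
Step 3: ant0:(0,4)->S->(1,4) | ant1:(2,1)->S->(3,1) | ant2:(1,1)->S->(2,1)
  grid max=4 at (3,1)
Step 4: ant0:(1,4)->N->(0,4) | ant1:(3,1)->N->(2,1) | ant2:(2,1)->S->(3,1)
  grid max=5 at (3,1)
Step 5: ant0:(0,4)->S->(1,4) | ant1:(2,1)->S->(3,1) | ant2:(3,1)->N->(2,1)
  grid max=6 at (3,1)
Step 6: ant0:(1,4)->N->(0,4) | ant1:(3,1)->N->(2,1) | ant2:(2,1)->S->(3,1)
  grid max=7 at (3,1)
Final grid:
  0 0 0 0 1
  0 0 0 0 0
  0 5 0 0 0
  0 7 0 0 0
Max pheromone 7 at (3,1)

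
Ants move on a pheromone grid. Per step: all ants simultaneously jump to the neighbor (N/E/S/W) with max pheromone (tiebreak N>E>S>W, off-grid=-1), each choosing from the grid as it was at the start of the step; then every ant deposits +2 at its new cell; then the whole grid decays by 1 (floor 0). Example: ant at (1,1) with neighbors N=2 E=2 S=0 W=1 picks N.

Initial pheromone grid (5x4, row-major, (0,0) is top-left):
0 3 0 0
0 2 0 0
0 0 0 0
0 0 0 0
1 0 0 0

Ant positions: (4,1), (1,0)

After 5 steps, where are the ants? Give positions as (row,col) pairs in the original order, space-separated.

Step 1: ant0:(4,1)->W->(4,0) | ant1:(1,0)->E->(1,1)
  grid max=3 at (1,1)
Step 2: ant0:(4,0)->N->(3,0) | ant1:(1,1)->N->(0,1)
  grid max=3 at (0,1)
Step 3: ant0:(3,0)->S->(4,0) | ant1:(0,1)->S->(1,1)
  grid max=3 at (1,1)
Step 4: ant0:(4,0)->N->(3,0) | ant1:(1,1)->N->(0,1)
  grid max=3 at (0,1)
Step 5: ant0:(3,0)->S->(4,0) | ant1:(0,1)->S->(1,1)
  grid max=3 at (1,1)

(4,0) (1,1)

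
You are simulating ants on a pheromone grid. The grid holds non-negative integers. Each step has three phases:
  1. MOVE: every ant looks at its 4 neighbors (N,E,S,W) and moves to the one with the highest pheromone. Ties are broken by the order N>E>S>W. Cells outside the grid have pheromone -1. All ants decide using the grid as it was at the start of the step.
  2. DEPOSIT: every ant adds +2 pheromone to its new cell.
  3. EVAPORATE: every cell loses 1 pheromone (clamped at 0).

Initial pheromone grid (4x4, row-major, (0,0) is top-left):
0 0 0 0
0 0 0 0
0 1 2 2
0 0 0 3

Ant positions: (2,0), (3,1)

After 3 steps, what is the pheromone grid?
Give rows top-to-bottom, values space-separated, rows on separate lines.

After step 1: ants at (2,1),(2,1)
  0 0 0 0
  0 0 0 0
  0 4 1 1
  0 0 0 2
After step 2: ants at (2,2),(2,2)
  0 0 0 0
  0 0 0 0
  0 3 4 0
  0 0 0 1
After step 3: ants at (2,1),(2,1)
  0 0 0 0
  0 0 0 0
  0 6 3 0
  0 0 0 0

0 0 0 0
0 0 0 0
0 6 3 0
0 0 0 0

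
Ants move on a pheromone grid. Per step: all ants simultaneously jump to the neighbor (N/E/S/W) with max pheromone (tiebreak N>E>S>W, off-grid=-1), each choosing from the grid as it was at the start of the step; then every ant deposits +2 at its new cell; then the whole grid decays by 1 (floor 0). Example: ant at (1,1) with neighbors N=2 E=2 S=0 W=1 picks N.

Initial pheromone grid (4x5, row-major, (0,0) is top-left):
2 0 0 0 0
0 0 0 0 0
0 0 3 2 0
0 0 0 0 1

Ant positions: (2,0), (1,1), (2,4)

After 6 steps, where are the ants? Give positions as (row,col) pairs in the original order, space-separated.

Step 1: ant0:(2,0)->N->(1,0) | ant1:(1,1)->N->(0,1) | ant2:(2,4)->W->(2,3)
  grid max=3 at (2,3)
Step 2: ant0:(1,0)->N->(0,0) | ant1:(0,1)->W->(0,0) | ant2:(2,3)->W->(2,2)
  grid max=4 at (0,0)
Step 3: ant0:(0,0)->E->(0,1) | ant1:(0,0)->E->(0,1) | ant2:(2,2)->E->(2,3)
  grid max=3 at (0,0)
Step 4: ant0:(0,1)->W->(0,0) | ant1:(0,1)->W->(0,0) | ant2:(2,3)->W->(2,2)
  grid max=6 at (0,0)
Step 5: ant0:(0,0)->E->(0,1) | ant1:(0,0)->E->(0,1) | ant2:(2,2)->E->(2,3)
  grid max=5 at (0,0)
Step 6: ant0:(0,1)->W->(0,0) | ant1:(0,1)->W->(0,0) | ant2:(2,3)->W->(2,2)
  grid max=8 at (0,0)

(0,0) (0,0) (2,2)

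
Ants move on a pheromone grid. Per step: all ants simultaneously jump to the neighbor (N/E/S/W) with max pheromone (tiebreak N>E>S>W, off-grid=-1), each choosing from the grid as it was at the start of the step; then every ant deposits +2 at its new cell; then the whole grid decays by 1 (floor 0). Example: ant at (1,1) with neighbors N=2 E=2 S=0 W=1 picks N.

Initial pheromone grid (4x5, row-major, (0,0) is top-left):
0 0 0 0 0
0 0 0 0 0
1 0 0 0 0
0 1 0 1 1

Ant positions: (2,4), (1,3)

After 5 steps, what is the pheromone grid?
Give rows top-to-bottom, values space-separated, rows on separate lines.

After step 1: ants at (3,4),(0,3)
  0 0 0 1 0
  0 0 0 0 0
  0 0 0 0 0
  0 0 0 0 2
After step 2: ants at (2,4),(0,4)
  0 0 0 0 1
  0 0 0 0 0
  0 0 0 0 1
  0 0 0 0 1
After step 3: ants at (3,4),(1,4)
  0 0 0 0 0
  0 0 0 0 1
  0 0 0 0 0
  0 0 0 0 2
After step 4: ants at (2,4),(0,4)
  0 0 0 0 1
  0 0 0 0 0
  0 0 0 0 1
  0 0 0 0 1
After step 5: ants at (3,4),(1,4)
  0 0 0 0 0
  0 0 0 0 1
  0 0 0 0 0
  0 0 0 0 2

0 0 0 0 0
0 0 0 0 1
0 0 0 0 0
0 0 0 0 2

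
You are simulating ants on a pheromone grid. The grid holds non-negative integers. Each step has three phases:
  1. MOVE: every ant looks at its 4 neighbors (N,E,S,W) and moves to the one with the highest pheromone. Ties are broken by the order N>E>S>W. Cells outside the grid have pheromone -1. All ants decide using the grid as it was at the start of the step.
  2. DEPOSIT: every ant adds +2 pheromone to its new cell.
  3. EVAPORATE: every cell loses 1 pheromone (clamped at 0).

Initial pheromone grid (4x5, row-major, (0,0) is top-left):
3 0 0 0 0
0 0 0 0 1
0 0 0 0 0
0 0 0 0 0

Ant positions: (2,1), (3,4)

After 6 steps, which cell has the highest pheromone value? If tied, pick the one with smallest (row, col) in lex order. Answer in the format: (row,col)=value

Answer: (0,0)=1

Derivation:
Step 1: ant0:(2,1)->N->(1,1) | ant1:(3,4)->N->(2,4)
  grid max=2 at (0,0)
Step 2: ant0:(1,1)->N->(0,1) | ant1:(2,4)->N->(1,4)
  grid max=1 at (0,0)
Step 3: ant0:(0,1)->W->(0,0) | ant1:(1,4)->N->(0,4)
  grid max=2 at (0,0)
Step 4: ant0:(0,0)->E->(0,1) | ant1:(0,4)->S->(1,4)
  grid max=1 at (0,0)
Step 5: ant0:(0,1)->W->(0,0) | ant1:(1,4)->N->(0,4)
  grid max=2 at (0,0)
Step 6: ant0:(0,0)->E->(0,1) | ant1:(0,4)->S->(1,4)
  grid max=1 at (0,0)
Final grid:
  1 1 0 0 0
  0 0 0 0 1
  0 0 0 0 0
  0 0 0 0 0
Max pheromone 1 at (0,0)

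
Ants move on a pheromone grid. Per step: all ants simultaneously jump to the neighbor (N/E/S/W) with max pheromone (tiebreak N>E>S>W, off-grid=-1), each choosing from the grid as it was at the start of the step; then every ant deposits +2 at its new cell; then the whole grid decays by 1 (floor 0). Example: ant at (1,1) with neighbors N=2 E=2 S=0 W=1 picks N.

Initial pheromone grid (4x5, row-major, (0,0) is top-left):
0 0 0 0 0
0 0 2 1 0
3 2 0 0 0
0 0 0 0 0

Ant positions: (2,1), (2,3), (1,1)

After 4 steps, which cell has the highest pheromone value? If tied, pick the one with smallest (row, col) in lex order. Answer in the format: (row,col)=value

Step 1: ant0:(2,1)->W->(2,0) | ant1:(2,3)->N->(1,3) | ant2:(1,1)->E->(1,2)
  grid max=4 at (2,0)
Step 2: ant0:(2,0)->E->(2,1) | ant1:(1,3)->W->(1,2) | ant2:(1,2)->E->(1,3)
  grid max=4 at (1,2)
Step 3: ant0:(2,1)->W->(2,0) | ant1:(1,2)->E->(1,3) | ant2:(1,3)->W->(1,2)
  grid max=5 at (1,2)
Step 4: ant0:(2,0)->E->(2,1) | ant1:(1,3)->W->(1,2) | ant2:(1,2)->E->(1,3)
  grid max=6 at (1,2)
Final grid:
  0 0 0 0 0
  0 0 6 5 0
  3 2 0 0 0
  0 0 0 0 0
Max pheromone 6 at (1,2)

Answer: (1,2)=6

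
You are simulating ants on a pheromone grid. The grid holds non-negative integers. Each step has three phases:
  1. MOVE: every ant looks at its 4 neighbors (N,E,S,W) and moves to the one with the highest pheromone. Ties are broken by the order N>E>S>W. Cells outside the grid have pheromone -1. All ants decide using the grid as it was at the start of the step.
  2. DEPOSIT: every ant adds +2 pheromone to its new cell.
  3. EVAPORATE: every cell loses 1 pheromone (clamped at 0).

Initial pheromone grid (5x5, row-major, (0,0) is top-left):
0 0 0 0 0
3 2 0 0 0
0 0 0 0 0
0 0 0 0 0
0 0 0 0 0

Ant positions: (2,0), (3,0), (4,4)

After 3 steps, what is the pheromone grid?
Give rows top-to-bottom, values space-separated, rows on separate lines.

After step 1: ants at (1,0),(2,0),(3,4)
  0 0 0 0 0
  4 1 0 0 0
  1 0 0 0 0
  0 0 0 0 1
  0 0 0 0 0
After step 2: ants at (1,1),(1,0),(2,4)
  0 0 0 0 0
  5 2 0 0 0
  0 0 0 0 1
  0 0 0 0 0
  0 0 0 0 0
After step 3: ants at (1,0),(1,1),(1,4)
  0 0 0 0 0
  6 3 0 0 1
  0 0 0 0 0
  0 0 0 0 0
  0 0 0 0 0

0 0 0 0 0
6 3 0 0 1
0 0 0 0 0
0 0 0 0 0
0 0 0 0 0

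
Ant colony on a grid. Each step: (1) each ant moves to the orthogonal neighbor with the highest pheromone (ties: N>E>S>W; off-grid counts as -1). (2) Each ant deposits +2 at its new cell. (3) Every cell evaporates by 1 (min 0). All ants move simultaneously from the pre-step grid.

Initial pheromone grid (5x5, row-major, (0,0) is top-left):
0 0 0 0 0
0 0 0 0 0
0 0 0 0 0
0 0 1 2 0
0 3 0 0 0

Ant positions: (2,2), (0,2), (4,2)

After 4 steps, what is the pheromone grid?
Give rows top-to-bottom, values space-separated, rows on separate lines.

After step 1: ants at (3,2),(0,3),(4,1)
  0 0 0 1 0
  0 0 0 0 0
  0 0 0 0 0
  0 0 2 1 0
  0 4 0 0 0
After step 2: ants at (3,3),(0,4),(3,1)
  0 0 0 0 1
  0 0 0 0 0
  0 0 0 0 0
  0 1 1 2 0
  0 3 0 0 0
After step 3: ants at (3,2),(1,4),(4,1)
  0 0 0 0 0
  0 0 0 0 1
  0 0 0 0 0
  0 0 2 1 0
  0 4 0 0 0
After step 4: ants at (3,3),(0,4),(3,1)
  0 0 0 0 1
  0 0 0 0 0
  0 0 0 0 0
  0 1 1 2 0
  0 3 0 0 0

0 0 0 0 1
0 0 0 0 0
0 0 0 0 0
0 1 1 2 0
0 3 0 0 0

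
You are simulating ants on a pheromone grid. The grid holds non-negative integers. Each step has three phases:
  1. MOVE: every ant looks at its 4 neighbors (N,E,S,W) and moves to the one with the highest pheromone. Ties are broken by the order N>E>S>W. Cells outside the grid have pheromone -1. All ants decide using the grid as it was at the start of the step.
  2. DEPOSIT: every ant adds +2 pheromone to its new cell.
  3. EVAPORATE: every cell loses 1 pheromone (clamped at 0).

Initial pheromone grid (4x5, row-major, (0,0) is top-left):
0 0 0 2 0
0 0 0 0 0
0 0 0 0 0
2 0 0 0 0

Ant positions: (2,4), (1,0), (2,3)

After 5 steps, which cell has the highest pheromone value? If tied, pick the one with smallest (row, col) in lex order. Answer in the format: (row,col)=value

Answer: (0,3)=7

Derivation:
Step 1: ant0:(2,4)->N->(1,4) | ant1:(1,0)->N->(0,0) | ant2:(2,3)->N->(1,3)
  grid max=1 at (0,0)
Step 2: ant0:(1,4)->W->(1,3) | ant1:(0,0)->E->(0,1) | ant2:(1,3)->N->(0,3)
  grid max=2 at (0,3)
Step 3: ant0:(1,3)->N->(0,3) | ant1:(0,1)->E->(0,2) | ant2:(0,3)->S->(1,3)
  grid max=3 at (0,3)
Step 4: ant0:(0,3)->S->(1,3) | ant1:(0,2)->E->(0,3) | ant2:(1,3)->N->(0,3)
  grid max=6 at (0,3)
Step 5: ant0:(1,3)->N->(0,3) | ant1:(0,3)->S->(1,3) | ant2:(0,3)->S->(1,3)
  grid max=7 at (0,3)
Final grid:
  0 0 0 7 0
  0 0 0 7 0
  0 0 0 0 0
  0 0 0 0 0
Max pheromone 7 at (0,3)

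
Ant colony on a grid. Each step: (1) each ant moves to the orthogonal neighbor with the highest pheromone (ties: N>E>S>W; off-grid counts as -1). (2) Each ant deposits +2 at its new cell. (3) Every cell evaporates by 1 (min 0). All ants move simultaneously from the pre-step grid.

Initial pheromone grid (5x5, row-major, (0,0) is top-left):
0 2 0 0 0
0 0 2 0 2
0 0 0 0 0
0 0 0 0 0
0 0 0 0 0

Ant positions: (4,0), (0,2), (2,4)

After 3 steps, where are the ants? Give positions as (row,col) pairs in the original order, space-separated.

Step 1: ant0:(4,0)->N->(3,0) | ant1:(0,2)->S->(1,2) | ant2:(2,4)->N->(1,4)
  grid max=3 at (1,2)
Step 2: ant0:(3,0)->N->(2,0) | ant1:(1,2)->N->(0,2) | ant2:(1,4)->N->(0,4)
  grid max=2 at (1,2)
Step 3: ant0:(2,0)->N->(1,0) | ant1:(0,2)->S->(1,2) | ant2:(0,4)->S->(1,4)
  grid max=3 at (1,2)

(1,0) (1,2) (1,4)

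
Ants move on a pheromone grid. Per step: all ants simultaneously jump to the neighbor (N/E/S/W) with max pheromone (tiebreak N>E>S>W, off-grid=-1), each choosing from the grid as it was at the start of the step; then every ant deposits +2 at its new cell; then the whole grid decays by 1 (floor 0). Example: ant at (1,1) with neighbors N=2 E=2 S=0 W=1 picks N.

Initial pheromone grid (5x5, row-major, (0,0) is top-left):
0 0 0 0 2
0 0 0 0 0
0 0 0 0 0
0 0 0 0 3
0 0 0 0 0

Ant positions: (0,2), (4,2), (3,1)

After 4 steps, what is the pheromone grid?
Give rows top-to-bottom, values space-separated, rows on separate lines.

After step 1: ants at (0,3),(3,2),(2,1)
  0 0 0 1 1
  0 0 0 0 0
  0 1 0 0 0
  0 0 1 0 2
  0 0 0 0 0
After step 2: ants at (0,4),(2,2),(1,1)
  0 0 0 0 2
  0 1 0 0 0
  0 0 1 0 0
  0 0 0 0 1
  0 0 0 0 0
After step 3: ants at (1,4),(1,2),(0,1)
  0 1 0 0 1
  0 0 1 0 1
  0 0 0 0 0
  0 0 0 0 0
  0 0 0 0 0
After step 4: ants at (0,4),(0,2),(0,2)
  0 0 3 0 2
  0 0 0 0 0
  0 0 0 0 0
  0 0 0 0 0
  0 0 0 0 0

0 0 3 0 2
0 0 0 0 0
0 0 0 0 0
0 0 0 0 0
0 0 0 0 0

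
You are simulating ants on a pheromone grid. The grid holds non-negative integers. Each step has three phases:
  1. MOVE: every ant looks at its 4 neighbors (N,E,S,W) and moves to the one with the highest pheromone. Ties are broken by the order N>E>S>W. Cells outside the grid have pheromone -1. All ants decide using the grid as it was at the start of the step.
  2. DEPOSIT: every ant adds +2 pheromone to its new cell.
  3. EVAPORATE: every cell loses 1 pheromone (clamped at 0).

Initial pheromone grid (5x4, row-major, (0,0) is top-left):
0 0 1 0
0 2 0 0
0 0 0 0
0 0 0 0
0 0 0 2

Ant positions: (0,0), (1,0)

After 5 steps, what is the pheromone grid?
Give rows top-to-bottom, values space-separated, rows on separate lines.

After step 1: ants at (0,1),(1,1)
  0 1 0 0
  0 3 0 0
  0 0 0 0
  0 0 0 0
  0 0 0 1
After step 2: ants at (1,1),(0,1)
  0 2 0 0
  0 4 0 0
  0 0 0 0
  0 0 0 0
  0 0 0 0
After step 3: ants at (0,1),(1,1)
  0 3 0 0
  0 5 0 0
  0 0 0 0
  0 0 0 0
  0 0 0 0
After step 4: ants at (1,1),(0,1)
  0 4 0 0
  0 6 0 0
  0 0 0 0
  0 0 0 0
  0 0 0 0
After step 5: ants at (0,1),(1,1)
  0 5 0 0
  0 7 0 0
  0 0 0 0
  0 0 0 0
  0 0 0 0

0 5 0 0
0 7 0 0
0 0 0 0
0 0 0 0
0 0 0 0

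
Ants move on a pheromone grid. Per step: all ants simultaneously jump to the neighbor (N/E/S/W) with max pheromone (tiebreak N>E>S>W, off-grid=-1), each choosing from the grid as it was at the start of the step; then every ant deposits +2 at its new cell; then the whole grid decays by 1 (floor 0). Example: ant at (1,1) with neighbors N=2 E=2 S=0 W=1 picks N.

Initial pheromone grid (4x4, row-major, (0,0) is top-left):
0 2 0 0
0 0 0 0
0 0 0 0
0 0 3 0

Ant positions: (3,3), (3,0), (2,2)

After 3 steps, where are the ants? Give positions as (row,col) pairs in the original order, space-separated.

Step 1: ant0:(3,3)->W->(3,2) | ant1:(3,0)->N->(2,0) | ant2:(2,2)->S->(3,2)
  grid max=6 at (3,2)
Step 2: ant0:(3,2)->N->(2,2) | ant1:(2,0)->N->(1,0) | ant2:(3,2)->N->(2,2)
  grid max=5 at (3,2)
Step 3: ant0:(2,2)->S->(3,2) | ant1:(1,0)->N->(0,0) | ant2:(2,2)->S->(3,2)
  grid max=8 at (3,2)

(3,2) (0,0) (3,2)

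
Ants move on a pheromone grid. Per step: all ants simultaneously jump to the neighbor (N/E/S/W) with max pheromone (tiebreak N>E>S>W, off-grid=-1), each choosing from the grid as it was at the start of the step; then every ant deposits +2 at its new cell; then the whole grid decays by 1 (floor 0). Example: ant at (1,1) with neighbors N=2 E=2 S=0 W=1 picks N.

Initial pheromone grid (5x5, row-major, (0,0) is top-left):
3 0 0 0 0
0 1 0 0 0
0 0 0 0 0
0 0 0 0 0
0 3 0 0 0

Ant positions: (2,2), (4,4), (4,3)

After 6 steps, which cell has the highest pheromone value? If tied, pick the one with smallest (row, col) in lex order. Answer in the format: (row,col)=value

Step 1: ant0:(2,2)->N->(1,2) | ant1:(4,4)->N->(3,4) | ant2:(4,3)->N->(3,3)
  grid max=2 at (0,0)
Step 2: ant0:(1,2)->N->(0,2) | ant1:(3,4)->W->(3,3) | ant2:(3,3)->E->(3,4)
  grid max=2 at (3,3)
Step 3: ant0:(0,2)->E->(0,3) | ant1:(3,3)->E->(3,4) | ant2:(3,4)->W->(3,3)
  grid max=3 at (3,3)
Step 4: ant0:(0,3)->E->(0,4) | ant1:(3,4)->W->(3,3) | ant2:(3,3)->E->(3,4)
  grid max=4 at (3,3)
Step 5: ant0:(0,4)->S->(1,4) | ant1:(3,3)->E->(3,4) | ant2:(3,4)->W->(3,3)
  grid max=5 at (3,3)
Step 6: ant0:(1,4)->N->(0,4) | ant1:(3,4)->W->(3,3) | ant2:(3,3)->E->(3,4)
  grid max=6 at (3,3)
Final grid:
  0 0 0 0 1
  0 0 0 0 0
  0 0 0 0 0
  0 0 0 6 6
  0 0 0 0 0
Max pheromone 6 at (3,3)

Answer: (3,3)=6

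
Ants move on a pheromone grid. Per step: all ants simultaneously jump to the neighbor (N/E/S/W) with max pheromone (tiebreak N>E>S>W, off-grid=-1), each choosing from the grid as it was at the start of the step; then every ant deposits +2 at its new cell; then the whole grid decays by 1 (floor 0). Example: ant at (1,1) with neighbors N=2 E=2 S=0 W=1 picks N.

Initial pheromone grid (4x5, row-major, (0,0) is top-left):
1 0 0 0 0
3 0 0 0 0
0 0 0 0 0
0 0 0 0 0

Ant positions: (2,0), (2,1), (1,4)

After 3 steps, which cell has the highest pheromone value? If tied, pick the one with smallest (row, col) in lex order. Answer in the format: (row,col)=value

Answer: (1,0)=6

Derivation:
Step 1: ant0:(2,0)->N->(1,0) | ant1:(2,1)->N->(1,1) | ant2:(1,4)->N->(0,4)
  grid max=4 at (1,0)
Step 2: ant0:(1,0)->E->(1,1) | ant1:(1,1)->W->(1,0) | ant2:(0,4)->S->(1,4)
  grid max=5 at (1,0)
Step 3: ant0:(1,1)->W->(1,0) | ant1:(1,0)->E->(1,1) | ant2:(1,4)->N->(0,4)
  grid max=6 at (1,0)
Final grid:
  0 0 0 0 1
  6 3 0 0 0
  0 0 0 0 0
  0 0 0 0 0
Max pheromone 6 at (1,0)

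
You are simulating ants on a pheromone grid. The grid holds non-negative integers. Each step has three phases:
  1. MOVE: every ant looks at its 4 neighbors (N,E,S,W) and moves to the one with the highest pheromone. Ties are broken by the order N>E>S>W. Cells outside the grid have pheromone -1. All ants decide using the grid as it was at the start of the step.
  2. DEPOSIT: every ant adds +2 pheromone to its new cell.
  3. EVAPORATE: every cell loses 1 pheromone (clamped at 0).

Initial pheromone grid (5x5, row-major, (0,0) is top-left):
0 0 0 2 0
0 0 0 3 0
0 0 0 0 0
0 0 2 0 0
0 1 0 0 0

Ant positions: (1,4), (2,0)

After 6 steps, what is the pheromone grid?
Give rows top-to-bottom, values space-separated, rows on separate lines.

After step 1: ants at (1,3),(1,0)
  0 0 0 1 0
  1 0 0 4 0
  0 0 0 0 0
  0 0 1 0 0
  0 0 0 0 0
After step 2: ants at (0,3),(0,0)
  1 0 0 2 0
  0 0 0 3 0
  0 0 0 0 0
  0 0 0 0 0
  0 0 0 0 0
After step 3: ants at (1,3),(0,1)
  0 1 0 1 0
  0 0 0 4 0
  0 0 0 0 0
  0 0 0 0 0
  0 0 0 0 0
After step 4: ants at (0,3),(0,2)
  0 0 1 2 0
  0 0 0 3 0
  0 0 0 0 0
  0 0 0 0 0
  0 0 0 0 0
After step 5: ants at (1,3),(0,3)
  0 0 0 3 0
  0 0 0 4 0
  0 0 0 0 0
  0 0 0 0 0
  0 0 0 0 0
After step 6: ants at (0,3),(1,3)
  0 0 0 4 0
  0 0 0 5 0
  0 0 0 0 0
  0 0 0 0 0
  0 0 0 0 0

0 0 0 4 0
0 0 0 5 0
0 0 0 0 0
0 0 0 0 0
0 0 0 0 0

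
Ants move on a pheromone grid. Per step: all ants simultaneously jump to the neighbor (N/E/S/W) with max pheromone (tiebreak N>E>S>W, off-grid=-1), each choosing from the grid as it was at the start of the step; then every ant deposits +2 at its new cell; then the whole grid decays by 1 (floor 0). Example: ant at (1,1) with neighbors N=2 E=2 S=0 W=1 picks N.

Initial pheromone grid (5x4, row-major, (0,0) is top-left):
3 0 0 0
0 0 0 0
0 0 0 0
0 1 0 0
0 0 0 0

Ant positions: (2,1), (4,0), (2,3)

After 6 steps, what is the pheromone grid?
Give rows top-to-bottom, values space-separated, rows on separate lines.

After step 1: ants at (3,1),(3,0),(1,3)
  2 0 0 0
  0 0 0 1
  0 0 0 0
  1 2 0 0
  0 0 0 0
After step 2: ants at (3,0),(3,1),(0,3)
  1 0 0 1
  0 0 0 0
  0 0 0 0
  2 3 0 0
  0 0 0 0
After step 3: ants at (3,1),(3,0),(1,3)
  0 0 0 0
  0 0 0 1
  0 0 0 0
  3 4 0 0
  0 0 0 0
After step 4: ants at (3,0),(3,1),(0,3)
  0 0 0 1
  0 0 0 0
  0 0 0 0
  4 5 0 0
  0 0 0 0
After step 5: ants at (3,1),(3,0),(1,3)
  0 0 0 0
  0 0 0 1
  0 0 0 0
  5 6 0 0
  0 0 0 0
After step 6: ants at (3,0),(3,1),(0,3)
  0 0 0 1
  0 0 0 0
  0 0 0 0
  6 7 0 0
  0 0 0 0

0 0 0 1
0 0 0 0
0 0 0 0
6 7 0 0
0 0 0 0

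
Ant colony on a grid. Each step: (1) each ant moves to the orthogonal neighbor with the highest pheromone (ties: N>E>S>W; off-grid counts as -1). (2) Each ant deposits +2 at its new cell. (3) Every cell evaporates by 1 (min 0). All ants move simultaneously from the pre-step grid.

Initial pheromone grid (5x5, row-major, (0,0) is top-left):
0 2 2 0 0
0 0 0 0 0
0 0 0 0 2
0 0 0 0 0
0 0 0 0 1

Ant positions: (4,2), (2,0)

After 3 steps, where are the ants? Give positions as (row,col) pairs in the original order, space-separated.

Step 1: ant0:(4,2)->N->(3,2) | ant1:(2,0)->N->(1,0)
  grid max=1 at (0,1)
Step 2: ant0:(3,2)->N->(2,2) | ant1:(1,0)->N->(0,0)
  grid max=1 at (0,0)
Step 3: ant0:(2,2)->N->(1,2) | ant1:(0,0)->E->(0,1)
  grid max=1 at (0,1)

(1,2) (0,1)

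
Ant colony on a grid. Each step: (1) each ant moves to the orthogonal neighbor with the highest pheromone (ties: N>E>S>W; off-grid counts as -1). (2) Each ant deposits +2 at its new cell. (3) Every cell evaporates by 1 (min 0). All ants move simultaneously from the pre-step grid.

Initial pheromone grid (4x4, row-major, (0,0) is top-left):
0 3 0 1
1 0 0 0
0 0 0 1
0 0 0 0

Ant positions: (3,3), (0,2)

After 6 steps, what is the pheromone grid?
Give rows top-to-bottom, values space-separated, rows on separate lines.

After step 1: ants at (2,3),(0,1)
  0 4 0 0
  0 0 0 0
  0 0 0 2
  0 0 0 0
After step 2: ants at (1,3),(0,2)
  0 3 1 0
  0 0 0 1
  0 0 0 1
  0 0 0 0
After step 3: ants at (2,3),(0,1)
  0 4 0 0
  0 0 0 0
  0 0 0 2
  0 0 0 0
After step 4: ants at (1,3),(0,2)
  0 3 1 0
  0 0 0 1
  0 0 0 1
  0 0 0 0
After step 5: ants at (2,3),(0,1)
  0 4 0 0
  0 0 0 0
  0 0 0 2
  0 0 0 0
After step 6: ants at (1,3),(0,2)
  0 3 1 0
  0 0 0 1
  0 0 0 1
  0 0 0 0

0 3 1 0
0 0 0 1
0 0 0 1
0 0 0 0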